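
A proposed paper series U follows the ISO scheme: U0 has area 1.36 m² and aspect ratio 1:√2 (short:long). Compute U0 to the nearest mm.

Let the short side be w mm. Then w · w√2 = 1.36 m² = 1,360,000 mm².
w² = 1,360,000/√2, so w ≈ 980.6 mm; long side = w√2 ≈ 1386.8 mm.

981 × 1387 mm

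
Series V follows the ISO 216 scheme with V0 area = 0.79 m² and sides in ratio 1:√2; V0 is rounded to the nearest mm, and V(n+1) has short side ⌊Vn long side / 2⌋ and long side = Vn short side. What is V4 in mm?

186 × 264 mm

Let V0's short side be w mm. w · w√2 = 0.79 m² = 790,000 mm², so w ≈ 747.4 mm and w√2 ≈ 1057.0 mm → V0 = 747 × 1057 mm.
V1: ⌊1057/2⌋ × 747 = 528 × 747 mm
V2: ⌊747/2⌋ × 528 = 373 × 528 mm
V3: ⌊528/2⌋ × 373 = 264 × 373 mm
V4: ⌊373/2⌋ × 264 = 186 × 264 mm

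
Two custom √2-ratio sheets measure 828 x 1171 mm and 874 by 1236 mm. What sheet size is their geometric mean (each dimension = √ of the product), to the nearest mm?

Short side: √(828 · 874) = √723672 ≈ 850.7 → 851 mm
Long side: √(1171 · 1236) = √1447356 ≈ 1203.1 → 1203 mm

851 × 1203 mm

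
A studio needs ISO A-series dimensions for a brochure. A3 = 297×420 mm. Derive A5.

148 × 210 mm

A4: ⌊420/2⌋ × 297 = 210 × 297 mm
A5: ⌊297/2⌋ × 210 = 148 × 210 mm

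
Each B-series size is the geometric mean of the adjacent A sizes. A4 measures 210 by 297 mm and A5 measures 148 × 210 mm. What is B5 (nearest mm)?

Short side: √(210 · 148) = √31080 ≈ 176.3 → 176 mm
Long side: √(297 · 210) = √62370 ≈ 249.7 → 250 mm

176 × 250 mm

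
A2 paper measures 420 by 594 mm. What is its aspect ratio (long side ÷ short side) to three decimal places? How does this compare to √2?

1.414

594 / 420 = 1.414
Matches √2 ≈ 1.414 — the ISO 216 defining ratio.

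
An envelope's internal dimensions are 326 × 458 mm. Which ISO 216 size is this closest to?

C3 (324 × 458 mm)

Aspect ratio 458/326 ≈ 1.405 — close to the ISO √2 ≈ 1.414.
In the C-series (envelope sizes, between A and B): C3 = 324 × 458 mm.
Off by 2 mm total — nearest standard size.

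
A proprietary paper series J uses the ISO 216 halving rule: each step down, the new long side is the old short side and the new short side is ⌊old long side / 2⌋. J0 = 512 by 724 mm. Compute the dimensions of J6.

64 × 90 mm

J1: ⌊724/2⌋ × 512 = 362 × 512 mm
J2: ⌊512/2⌋ × 362 = 256 × 362 mm
J3: ⌊362/2⌋ × 256 = 181 × 256 mm
J4: ⌊256/2⌋ × 181 = 128 × 181 mm
J5: ⌊181/2⌋ × 128 = 90 × 128 mm
J6: ⌊128/2⌋ × 90 = 64 × 90 mm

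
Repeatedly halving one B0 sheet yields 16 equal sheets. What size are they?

16 = 2^4, so 4 halving steps.
B0 → B1 → … → B4 after 4 steps.

B4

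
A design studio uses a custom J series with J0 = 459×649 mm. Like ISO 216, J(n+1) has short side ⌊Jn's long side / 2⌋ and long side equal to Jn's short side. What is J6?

57 × 81 mm

J1: ⌊649/2⌋ × 459 = 324 × 459 mm
J2: ⌊459/2⌋ × 324 = 229 × 324 mm
J3: ⌊324/2⌋ × 229 = 162 × 229 mm
J4: ⌊229/2⌋ × 162 = 114 × 162 mm
J5: ⌊162/2⌋ × 114 = 81 × 114 mm
J6: ⌊114/2⌋ × 81 = 57 × 81 mm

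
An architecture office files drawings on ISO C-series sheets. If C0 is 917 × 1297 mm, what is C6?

C1: ⌊1297/2⌋ × 917 = 648 × 917 mm
C2: ⌊917/2⌋ × 648 = 458 × 648 mm
C3: ⌊648/2⌋ × 458 = 324 × 458 mm
C4: ⌊458/2⌋ × 324 = 229 × 324 mm
C5: ⌊324/2⌋ × 229 = 162 × 229 mm
C6: ⌊229/2⌋ × 162 = 114 × 162 mm

114 × 162 mm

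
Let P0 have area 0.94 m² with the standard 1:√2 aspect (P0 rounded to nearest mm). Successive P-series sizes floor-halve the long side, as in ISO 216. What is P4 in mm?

Let P0's short side be w mm. w · w√2 = 0.94 m² = 940,000 mm², so w ≈ 815.3 mm and w√2 ≈ 1153.0 mm → P0 = 815 × 1153 mm.
P1: ⌊1153/2⌋ × 815 = 576 × 815 mm
P2: ⌊815/2⌋ × 576 = 407 × 576 mm
P3: ⌊576/2⌋ × 407 = 288 × 407 mm
P4: ⌊407/2⌋ × 288 = 203 × 288 mm

203 × 288 mm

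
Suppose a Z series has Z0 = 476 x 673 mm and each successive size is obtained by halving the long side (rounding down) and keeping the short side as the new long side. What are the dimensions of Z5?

84 × 119 mm

Z1: ⌊673/2⌋ × 476 = 336 × 476 mm
Z2: ⌊476/2⌋ × 336 = 238 × 336 mm
Z3: ⌊336/2⌋ × 238 = 168 × 238 mm
Z4: ⌊238/2⌋ × 168 = 119 × 168 mm
Z5: ⌊168/2⌋ × 119 = 84 × 119 mm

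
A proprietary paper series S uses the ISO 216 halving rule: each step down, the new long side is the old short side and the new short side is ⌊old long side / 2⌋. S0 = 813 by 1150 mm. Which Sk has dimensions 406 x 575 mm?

S2

S0: 813 × 1150 mm
S1: 575 × 813 mm
S2: 406 × 575 mm
S3: 287 × 406 mm
→ matches S2.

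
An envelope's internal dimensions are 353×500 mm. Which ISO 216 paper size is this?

Aspect ratio 500/353 ≈ 1.416 — close to the ISO √2 ≈ 1.414.
In the B-series (B0 = 1000 × 1414 mm): B3 = 353 × 500 mm.

B3 (353 × 500 mm)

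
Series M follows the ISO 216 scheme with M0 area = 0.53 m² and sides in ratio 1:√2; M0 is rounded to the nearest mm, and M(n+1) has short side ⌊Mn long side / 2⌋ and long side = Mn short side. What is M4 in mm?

153 × 216 mm

Let M0's short side be w mm. w · w√2 = 0.53 m² = 530,000 mm², so w ≈ 612.2 mm and w√2 ≈ 865.8 mm → M0 = 612 × 866 mm.
M1: ⌊866/2⌋ × 612 = 433 × 612 mm
M2: ⌊612/2⌋ × 433 = 306 × 433 mm
M3: ⌊433/2⌋ × 306 = 216 × 306 mm
M4: ⌊306/2⌋ × 216 = 153 × 216 mm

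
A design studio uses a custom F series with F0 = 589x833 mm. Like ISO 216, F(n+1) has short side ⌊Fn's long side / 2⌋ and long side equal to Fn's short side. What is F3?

208 × 294 mm

F1: ⌊833/2⌋ × 589 = 416 × 589 mm
F2: ⌊589/2⌋ × 416 = 294 × 416 mm
F3: ⌊416/2⌋ × 294 = 208 × 294 mm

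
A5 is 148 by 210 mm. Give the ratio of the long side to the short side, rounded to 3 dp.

1.419

210 / 148 = 1.419
ISO 216 targets √2 ≈ 1.414; the +0.005 deviation is from mm rounding.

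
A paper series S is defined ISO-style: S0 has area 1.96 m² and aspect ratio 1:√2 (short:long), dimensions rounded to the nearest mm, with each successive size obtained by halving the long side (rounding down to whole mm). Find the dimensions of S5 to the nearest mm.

Let S0's short side be w mm. w · w√2 = 1.96 m² = 1,960,000 mm², so w ≈ 1177.3 mm and w√2 ≈ 1664.9 mm → S0 = 1177 × 1665 mm.
S1: ⌊1665/2⌋ × 1177 = 832 × 1177 mm
S2: ⌊1177/2⌋ × 832 = 588 × 832 mm
S3: ⌊832/2⌋ × 588 = 416 × 588 mm
S4: ⌊588/2⌋ × 416 = 294 × 416 mm
S5: ⌊416/2⌋ × 294 = 208 × 294 mm

208 × 294 mm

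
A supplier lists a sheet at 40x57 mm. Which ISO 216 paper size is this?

C9 (40 × 57 mm)

Aspect ratio 57/40 ≈ 1.425 — close to the ISO √2 ≈ 1.414.
In the C-series (envelope sizes, between A and B): C9 = 40 × 57 mm.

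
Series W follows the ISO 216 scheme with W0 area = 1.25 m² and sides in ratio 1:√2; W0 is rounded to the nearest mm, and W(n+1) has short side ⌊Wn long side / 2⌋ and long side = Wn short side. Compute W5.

Let W0's short side be w mm. w · w√2 = 1.25 m² = 1,250,000 mm², so w ≈ 940.2 mm and w√2 ≈ 1329.6 mm → W0 = 940 × 1330 mm.
W1: ⌊1330/2⌋ × 940 = 665 × 940 mm
W2: ⌊940/2⌋ × 665 = 470 × 665 mm
W3: ⌊665/2⌋ × 470 = 332 × 470 mm
W4: ⌊470/2⌋ × 332 = 235 × 332 mm
W5: ⌊332/2⌋ × 235 = 166 × 235 mm

166 × 235 mm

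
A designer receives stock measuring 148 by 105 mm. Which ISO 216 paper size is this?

A6 (105 × 148 mm)

Aspect ratio 148/105 ≈ 1.410 — close to the ISO √2 ≈ 1.414.
In the A-series (A0 area = 1 m²): A6 = 105 × 148 mm.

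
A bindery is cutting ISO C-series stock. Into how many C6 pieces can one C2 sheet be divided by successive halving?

Each ISO step halves the sheet: 1 × C2 → 2 × C3 → 4 × C4 → 8 × C5 → …
From C2 to C6 is 4 halving steps: 2^4 = 16.

16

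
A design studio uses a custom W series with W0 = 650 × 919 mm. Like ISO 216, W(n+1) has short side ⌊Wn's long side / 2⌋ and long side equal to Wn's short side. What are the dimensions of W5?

114 × 162 mm

W1 = 459 × 650 mm (from W0 by 1 halving).
W2: ⌊650/2⌋ × 459 = 325 × 459 mm
W3: ⌊459/2⌋ × 325 = 229 × 325 mm
W4: ⌊325/2⌋ × 229 = 162 × 229 mm
W5: ⌊229/2⌋ × 162 = 114 × 162 mm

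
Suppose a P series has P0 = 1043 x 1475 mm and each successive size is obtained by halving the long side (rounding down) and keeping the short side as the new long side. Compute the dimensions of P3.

368 × 521 mm

P1: ⌊1475/2⌋ × 1043 = 737 × 1043 mm
P2: ⌊1043/2⌋ × 737 = 521 × 737 mm
P3: ⌊737/2⌋ × 521 = 368 × 521 mm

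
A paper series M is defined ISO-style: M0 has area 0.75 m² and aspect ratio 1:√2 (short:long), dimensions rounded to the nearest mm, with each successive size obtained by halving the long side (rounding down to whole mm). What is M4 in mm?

182 × 257 mm

Let M0's short side be w mm. w · w√2 = 0.75 m² = 750,000 mm², so w ≈ 728.2 mm and w√2 ≈ 1029.9 mm → M0 = 728 × 1030 mm.
M1: ⌊1030/2⌋ × 728 = 515 × 728 mm
M2: ⌊728/2⌋ × 515 = 364 × 515 mm
M3: ⌊515/2⌋ × 364 = 257 × 364 mm
M4: ⌊364/2⌋ × 257 = 182 × 257 mm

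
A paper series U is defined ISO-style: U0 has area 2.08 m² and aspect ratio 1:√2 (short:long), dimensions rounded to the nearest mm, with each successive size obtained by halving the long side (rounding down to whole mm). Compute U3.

Let U0's short side be w mm. w · w√2 = 2.08 m² = 2,080,000 mm², so w ≈ 1212.8 mm and w√2 ≈ 1715.1 mm → U0 = 1213 × 1715 mm.
U1: ⌊1715/2⌋ × 1213 = 857 × 1213 mm
U2: ⌊1213/2⌋ × 857 = 606 × 857 mm
U3: ⌊857/2⌋ × 606 = 428 × 606 mm

428 × 606 mm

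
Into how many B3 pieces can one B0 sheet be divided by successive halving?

8

Each ISO step halves the sheet: 1 × B0 → 2 × B1 → 4 × B2 → 8 × B3
From B0 to B3 is 3 halving steps: 2^3 = 8.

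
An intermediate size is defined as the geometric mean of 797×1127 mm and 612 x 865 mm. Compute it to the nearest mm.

Short side: √(797 · 612) = √487764 ≈ 698.4 → 698 mm
Long side: √(1127 · 865) = √974855 ≈ 987.3 → 987 mm

698 × 987 mm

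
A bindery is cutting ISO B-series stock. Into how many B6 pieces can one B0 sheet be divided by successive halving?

64

Each ISO step halves the sheet: 1 × B0 → 2 × B1 → 4 × B2 → 8 × B3 → …
From B0 to B6 is 6 halving steps: 2^6 = 64.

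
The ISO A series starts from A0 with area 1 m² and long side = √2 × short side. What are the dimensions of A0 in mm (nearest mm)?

841 × 1189 mm

Let the short side be w mm. Then the long side is w√2 and w · w√2 = 10⁶ mm².
w² = 10⁶/√2, so w = 1000 / 2^(1/4) ≈ 840.9 mm; long side = 1000 · 2^(1/4) ≈ 1189.2 mm.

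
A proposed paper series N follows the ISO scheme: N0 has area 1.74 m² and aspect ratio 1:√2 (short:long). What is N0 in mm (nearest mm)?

Let the short side be w mm. Then w · w√2 = 1.74 m² = 1,740,000 mm².
w² = 1,740,000/√2, so w ≈ 1109.2 mm; long side = w√2 ≈ 1568.7 mm.

1109 × 1569 mm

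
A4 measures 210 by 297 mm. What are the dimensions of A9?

A5: ⌊297/2⌋ × 210 = 148 × 210 mm
A6: ⌊210/2⌋ × 148 = 105 × 148 mm
A7: ⌊148/2⌋ × 105 = 74 × 105 mm
A8: ⌊105/2⌋ × 74 = 52 × 74 mm
A9: ⌊74/2⌋ × 52 = 37 × 52 mm

37 × 52 mm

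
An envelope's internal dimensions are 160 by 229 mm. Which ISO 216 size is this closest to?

C5 (162 × 229 mm)

Aspect ratio 229/160 ≈ 1.431 (ISO target is √2 ≈ 1.414).
In the C-series (envelope sizes, between A and B): C5 = 162 × 229 mm.
Off by 2 mm total — nearest standard size.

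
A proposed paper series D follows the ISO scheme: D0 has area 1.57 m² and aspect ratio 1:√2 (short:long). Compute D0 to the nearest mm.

1054 × 1490 mm

Let the short side be w mm. Then w · w√2 = 1.57 m² = 1,570,000 mm².
w² = 1,570,000/√2, so w ≈ 1053.6 mm; long side = w√2 ≈ 1490.1 mm.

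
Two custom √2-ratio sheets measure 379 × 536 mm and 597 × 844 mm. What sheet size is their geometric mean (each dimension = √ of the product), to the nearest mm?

Short side: √(379 · 597) = √226263 ≈ 475.7 → 476 mm
Long side: √(536 · 844) = √452384 ≈ 672.6 → 673 mm

476 × 673 mm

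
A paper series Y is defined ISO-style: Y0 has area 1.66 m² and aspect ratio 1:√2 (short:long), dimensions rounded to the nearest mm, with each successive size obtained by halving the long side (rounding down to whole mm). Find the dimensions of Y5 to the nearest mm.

191 × 270 mm

Let Y0's short side be w mm. w · w√2 = 1.66 m² = 1,660,000 mm², so w ≈ 1083.4 mm and w√2 ≈ 1532.2 mm → Y0 = 1083 × 1532 mm.
Y1: ⌊1532/2⌋ × 1083 = 766 × 1083 mm
Y2: ⌊1083/2⌋ × 766 = 541 × 766 mm
Y3: ⌊766/2⌋ × 541 = 383 × 541 mm
Y4: ⌊541/2⌋ × 383 = 270 × 383 mm
Y5: ⌊383/2⌋ × 270 = 191 × 270 mm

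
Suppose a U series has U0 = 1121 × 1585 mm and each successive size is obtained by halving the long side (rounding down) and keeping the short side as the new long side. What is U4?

U1 = 792 × 1121 mm (from U0 by 1 halving).
U2: ⌊1121/2⌋ × 792 = 560 × 792 mm
U3: ⌊792/2⌋ × 560 = 396 × 560 mm
U4: ⌊560/2⌋ × 396 = 280 × 396 mm

280 × 396 mm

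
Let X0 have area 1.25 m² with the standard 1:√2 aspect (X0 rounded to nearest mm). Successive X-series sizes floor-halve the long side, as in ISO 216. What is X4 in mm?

Let X0's short side be w mm. w · w√2 = 1.25 m² = 1,250,000 mm², so w ≈ 940.2 mm and w√2 ≈ 1329.6 mm → X0 = 940 × 1330 mm.
X1: ⌊1330/2⌋ × 940 = 665 × 940 mm
X2: ⌊940/2⌋ × 665 = 470 × 665 mm
X3: ⌊665/2⌋ × 470 = 332 × 470 mm
X4: ⌊470/2⌋ × 332 = 235 × 332 mm

235 × 332 mm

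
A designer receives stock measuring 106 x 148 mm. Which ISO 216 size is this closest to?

Aspect ratio 148/106 ≈ 1.396 (ISO target is √2 ≈ 1.414).
In the A-series (A0 area = 1 m²): A6 = 105 × 148 mm.
Off by 1 mm total — nearest standard size.

A6 (105 × 148 mm)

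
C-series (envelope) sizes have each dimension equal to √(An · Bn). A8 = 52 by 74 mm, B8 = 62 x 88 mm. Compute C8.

Short side: √(52 · 62) = √3224 ≈ 56.8 → 57 mm
Long side: √(74 · 88) = √6512 ≈ 80.7 → 81 mm

57 × 81 mm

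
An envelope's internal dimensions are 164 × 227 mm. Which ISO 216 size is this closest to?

C5 (162 × 229 mm)

Aspect ratio 227/164 ≈ 1.384 (ISO target is √2 ≈ 1.414).
In the C-series (envelope sizes, between A and B): C5 = 162 × 229 mm.
Off by 4 mm total — nearest standard size.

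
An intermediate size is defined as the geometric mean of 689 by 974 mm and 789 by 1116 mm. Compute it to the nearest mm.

737 × 1043 mm

Short side: √(689 · 789) = √543621 ≈ 737.3 → 737 mm
Long side: √(974 · 1116) = √1086984 ≈ 1042.6 → 1043 mm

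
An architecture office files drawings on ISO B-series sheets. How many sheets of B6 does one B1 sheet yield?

32

Each ISO step halves the sheet: 1 × B1 → 2 × B2 → 4 × B3 → 8 × B4 → …
From B1 to B6 is 5 halving steps: 2^5 = 32.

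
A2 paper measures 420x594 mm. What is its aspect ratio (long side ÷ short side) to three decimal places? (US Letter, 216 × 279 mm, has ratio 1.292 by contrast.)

1.414

594 / 420 = 1.414
Matches √2 ≈ 1.414 — the ISO 216 defining ratio.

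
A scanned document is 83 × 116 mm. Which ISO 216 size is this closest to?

Aspect ratio 116/83 ≈ 1.398 (ISO target is √2 ≈ 1.414).
In the C-series (envelope sizes, between A and B): C7 = 81 × 114 mm.
Off by 4 mm total — nearest standard size.

C7 (81 × 114 mm)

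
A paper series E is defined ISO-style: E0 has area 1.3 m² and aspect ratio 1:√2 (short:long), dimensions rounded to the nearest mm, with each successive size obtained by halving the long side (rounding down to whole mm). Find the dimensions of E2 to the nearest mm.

Let E0's short side be w mm. w · w√2 = 1.3 m² = 1,300,000 mm², so w ≈ 958.8 mm and w√2 ≈ 1355.9 mm → E0 = 959 × 1356 mm.
E1: ⌊1356/2⌋ × 959 = 678 × 959 mm
E2: ⌊959/2⌋ × 678 = 479 × 678 mm

479 × 678 mm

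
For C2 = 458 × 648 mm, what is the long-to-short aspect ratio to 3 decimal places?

648 / 458 = 1.415
Matches √2 ≈ 1.414 — the ISO 216 defining ratio.

1.415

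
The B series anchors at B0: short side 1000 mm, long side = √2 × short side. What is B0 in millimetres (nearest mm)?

1000 × 1414 mm

Short side = 1000 mm; long side = 1000√2 ≈ 1414.2 mm.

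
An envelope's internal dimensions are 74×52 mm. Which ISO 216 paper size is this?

Aspect ratio 74/52 ≈ 1.423 — close to the ISO √2 ≈ 1.414.
In the A-series (A0 area = 1 m²): A8 = 52 × 74 mm.

A8 (52 × 74 mm)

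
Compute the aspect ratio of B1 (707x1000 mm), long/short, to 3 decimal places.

1.414

1000 / 707 = 1.414
Matches √2 ≈ 1.414 — the ISO 216 defining ratio.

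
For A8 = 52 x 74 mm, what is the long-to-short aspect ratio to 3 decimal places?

74 / 52 = 1.423
ISO 216 targets √2 ≈ 1.414; the +0.009 deviation is from mm rounding.

1.423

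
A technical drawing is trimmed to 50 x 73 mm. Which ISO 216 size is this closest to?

A8 (52 × 74 mm)

Aspect ratio 73/50 ≈ 1.460 (ISO target is √2 ≈ 1.414).
In the A-series (A0 area = 1 m²): A8 = 52 × 74 mm.
Off by 3 mm total — nearest standard size.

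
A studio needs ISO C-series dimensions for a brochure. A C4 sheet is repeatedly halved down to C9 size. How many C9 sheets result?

32

Each ISO step halves the sheet: 1 × C4 → 2 × C5 → 4 × C6 → 8 × C7 → …
From C4 to C9 is 5 halving steps: 2^5 = 32.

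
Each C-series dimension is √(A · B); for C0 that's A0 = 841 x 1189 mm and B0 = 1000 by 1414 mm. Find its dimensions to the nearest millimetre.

917 × 1297 mm

Short: √(841 · 1000) = √841000 ≈ 917.1 mm.
Long: √(1189 · 1414) = √1681246 ≈ 1296.6 mm.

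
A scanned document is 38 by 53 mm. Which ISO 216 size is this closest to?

A9 (37 × 52 mm)

Aspect ratio 53/38 ≈ 1.395 (ISO target is √2 ≈ 1.414).
In the A-series (A0 area = 1 m²): A9 = 37 × 52 mm.
Off by 2 mm total — nearest standard size.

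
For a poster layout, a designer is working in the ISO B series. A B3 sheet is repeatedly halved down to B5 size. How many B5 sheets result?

Each ISO step halves the sheet: 1 × B3 → 2 × B4 → 4 × B5
From B3 to B5 is 2 halving steps: 2^2 = 4.

4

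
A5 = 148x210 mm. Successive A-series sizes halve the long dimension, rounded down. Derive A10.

26 × 37 mm

A6: ⌊210/2⌋ × 148 = 105 × 148 mm
A7: ⌊148/2⌋ × 105 = 74 × 105 mm
A8: ⌊105/2⌋ × 74 = 52 × 74 mm
A9: ⌊74/2⌋ × 52 = 37 × 52 mm
A10: ⌊52/2⌋ × 37 = 26 × 37 mm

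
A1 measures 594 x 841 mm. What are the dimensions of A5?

148 × 210 mm

A2: ⌊841/2⌋ × 594 = 420 × 594 mm
A3: ⌊594/2⌋ × 420 = 297 × 420 mm
A4: ⌊420/2⌋ × 297 = 210 × 297 mm
A5: ⌊297/2⌋ × 210 = 148 × 210 mm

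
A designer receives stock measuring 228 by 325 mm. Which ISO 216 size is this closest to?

Aspect ratio 325/228 ≈ 1.425 — close to the ISO √2 ≈ 1.414.
In the C-series (envelope sizes, between A and B): C4 = 229 × 324 mm.
Off by 2 mm total — nearest standard size.

C4 (229 × 324 mm)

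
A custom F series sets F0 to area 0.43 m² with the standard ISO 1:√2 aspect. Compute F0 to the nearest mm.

Let the short side be w mm. Then w · w√2 = 0.43 m² = 430,000 mm².
w² = 430,000/√2, so w ≈ 551.4 mm; long side = w√2 ≈ 779.8 mm.

551 × 780 mm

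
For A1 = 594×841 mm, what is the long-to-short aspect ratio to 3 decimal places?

1.416

841 / 594 = 1.416
ISO 216 targets √2 ≈ 1.414; the +0.002 deviation is from mm rounding.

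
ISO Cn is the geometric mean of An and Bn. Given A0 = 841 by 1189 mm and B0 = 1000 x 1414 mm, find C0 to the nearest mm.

917 × 1297 mm

Short side: √(841 · 1000) = √841000 ≈ 917.1 → 917 mm
Long side: √(1189 · 1414) = √1681246 ≈ 1296.6 → 1297 mm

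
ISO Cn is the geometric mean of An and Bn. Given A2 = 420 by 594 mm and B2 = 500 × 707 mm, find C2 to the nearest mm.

458 × 648 mm

Short side: √(420 · 500) = √210000 ≈ 458.3 → 458 mm
Long side: √(594 · 707) = √419958 ≈ 648.0 → 648 mm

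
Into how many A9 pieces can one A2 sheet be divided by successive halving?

A2 = 420 × 594 mm; A9 = 37 × 52 mm.
Each halving step doubles the count; 7 steps from A2 to A9.
2^7 = 128.

128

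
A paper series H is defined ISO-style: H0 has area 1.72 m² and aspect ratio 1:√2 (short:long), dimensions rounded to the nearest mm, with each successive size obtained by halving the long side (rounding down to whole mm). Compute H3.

Let H0's short side be w mm. w · w√2 = 1.72 m² = 1,720,000 mm², so w ≈ 1102.8 mm and w√2 ≈ 1559.6 mm → H0 = 1103 × 1560 mm.
H1: ⌊1560/2⌋ × 1103 = 780 × 1103 mm
H2: ⌊1103/2⌋ × 780 = 551 × 780 mm
H3: ⌊780/2⌋ × 551 = 390 × 551 mm

390 × 551 mm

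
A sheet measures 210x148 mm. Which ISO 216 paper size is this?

A5 (148 × 210 mm)

Aspect ratio 210/148 ≈ 1.419 — close to the ISO √2 ≈ 1.414.
In the A-series (A0 area = 1 m²): A5 = 148 × 210 mm.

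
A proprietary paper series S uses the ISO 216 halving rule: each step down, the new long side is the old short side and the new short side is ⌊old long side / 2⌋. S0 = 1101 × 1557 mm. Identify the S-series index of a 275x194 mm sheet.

S0: 1101 × 1557 mm
S1: 778 × 1101 mm
S2: 550 × 778 mm
S3: 389 × 550 mm
S4: 275 × 389 mm
S5: 194 × 275 mm
S6: 137 × 194 mm
→ matches S5.

S5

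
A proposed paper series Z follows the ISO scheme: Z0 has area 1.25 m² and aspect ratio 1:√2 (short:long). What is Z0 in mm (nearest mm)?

Let the short side be w mm. Then w · w√2 = 1.25 m² = 1,250,000 mm².
w² = 1,250,000/√2, so w ≈ 940.2 mm; long side = w√2 ≈ 1329.6 mm.

940 × 1330 mm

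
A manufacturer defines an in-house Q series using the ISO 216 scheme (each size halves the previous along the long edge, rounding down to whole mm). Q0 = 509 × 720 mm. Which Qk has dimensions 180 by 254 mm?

Q3

Q0: 509 × 720 mm
Q1: 360 × 509 mm
Q2: 254 × 360 mm
Q3: 180 × 254 mm
Q4: 127 × 180 mm
→ matches Q3.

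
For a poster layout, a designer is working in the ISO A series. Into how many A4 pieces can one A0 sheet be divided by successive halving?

Each ISO step halves the sheet: 1 × A0 → 2 × A1 → 4 × A2 → 8 × A3 → …
From A0 to A4 is 4 halving steps: 2^4 = 16.

16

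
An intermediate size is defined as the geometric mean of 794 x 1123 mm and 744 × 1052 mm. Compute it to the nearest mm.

Short side: √(794 · 744) = √590736 ≈ 768.6 → 769 mm
Long side: √(1123 · 1052) = √1181396 ≈ 1086.9 → 1087 mm

769 × 1087 mm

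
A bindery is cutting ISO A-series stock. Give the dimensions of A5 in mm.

148 × 210 mm

A0 = 841 × 1189 mm (A0 has area 1 m², aspect 1:√2).
A1: ⌊1189/2⌋ × 841 = 594 × 841 mm
A2: ⌊841/2⌋ × 594 = 420 × 594 mm
A3: ⌊594/2⌋ × 420 = 297 × 420 mm
A4: ⌊420/2⌋ × 297 = 210 × 297 mm
A5: ⌊297/2⌋ × 210 = 148 × 210 mm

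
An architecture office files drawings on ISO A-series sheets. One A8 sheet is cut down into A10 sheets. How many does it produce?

4

A8 = 52 × 74 mm; A10 = 26 × 37 mm.
Each halving step doubles the count; 2 steps from A8 to A10.
2^2 = 4.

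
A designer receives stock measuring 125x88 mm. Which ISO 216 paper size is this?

B7 (88 × 125 mm)

Aspect ratio 125/88 ≈ 1.420 — close to the ISO √2 ≈ 1.414.
In the B-series (B0 = 1000 × 1414 mm): B7 = 88 × 125 mm.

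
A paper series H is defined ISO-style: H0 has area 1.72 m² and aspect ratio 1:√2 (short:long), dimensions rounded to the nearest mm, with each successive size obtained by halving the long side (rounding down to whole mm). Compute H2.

551 × 780 mm

Let H0's short side be w mm. w · w√2 = 1.72 m² = 1,720,000 mm², so w ≈ 1102.8 mm and w√2 ≈ 1559.6 mm → H0 = 1103 × 1560 mm.
H1: ⌊1560/2⌋ × 1103 = 780 × 1103 mm
H2: ⌊1103/2⌋ × 780 = 551 × 780 mm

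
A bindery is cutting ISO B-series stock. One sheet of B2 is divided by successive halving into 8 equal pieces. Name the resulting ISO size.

B5

8 = 2^3, so 3 halving steps.
B2 → B3 → … → B5 after 3 steps.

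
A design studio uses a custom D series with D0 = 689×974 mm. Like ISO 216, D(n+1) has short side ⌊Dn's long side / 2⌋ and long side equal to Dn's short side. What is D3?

D1: ⌊974/2⌋ × 689 = 487 × 689 mm
D2: ⌊689/2⌋ × 487 = 344 × 487 mm
D3: ⌊487/2⌋ × 344 = 243 × 344 mm

243 × 344 mm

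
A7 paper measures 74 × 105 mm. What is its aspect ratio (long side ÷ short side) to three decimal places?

105 / 74 = 1.419
ISO 216 targets √2 ≈ 1.414; the +0.005 deviation is from mm rounding.

1.419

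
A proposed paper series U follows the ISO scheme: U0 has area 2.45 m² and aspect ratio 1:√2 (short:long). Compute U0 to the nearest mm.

Let the short side be w mm. Then w · w√2 = 2.45 m² = 2,450,000 mm².
w² = 2,450,000/√2, so w ≈ 1316.2 mm; long side = w√2 ≈ 1861.4 mm.

1316 × 1861 mm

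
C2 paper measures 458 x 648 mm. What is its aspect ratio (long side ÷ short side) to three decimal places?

648 / 458 = 1.415
Matches √2 ≈ 1.414 — the ISO 216 defining ratio.

1.415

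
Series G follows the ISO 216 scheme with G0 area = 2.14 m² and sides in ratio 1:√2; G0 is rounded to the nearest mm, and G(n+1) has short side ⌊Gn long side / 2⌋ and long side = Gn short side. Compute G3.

435 × 615 mm

Let G0's short side be w mm. w · w√2 = 2.14 m² = 2,140,000 mm², so w ≈ 1230.1 mm and w√2 ≈ 1739.7 mm → G0 = 1230 × 1740 mm.
G1: ⌊1740/2⌋ × 1230 = 870 × 1230 mm
G2: ⌊1230/2⌋ × 870 = 615 × 870 mm
G3: ⌊870/2⌋ × 615 = 435 × 615 mm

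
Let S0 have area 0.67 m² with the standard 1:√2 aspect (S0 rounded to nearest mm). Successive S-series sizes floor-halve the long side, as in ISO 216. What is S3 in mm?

Let S0's short side be w mm. w · w√2 = 0.67 m² = 670,000 mm², so w ≈ 688.3 mm and w√2 ≈ 973.4 mm → S0 = 688 × 973 mm.
S1: ⌊973/2⌋ × 688 = 486 × 688 mm
S2: ⌊688/2⌋ × 486 = 344 × 486 mm
S3: ⌊486/2⌋ × 344 = 243 × 344 mm

243 × 344 mm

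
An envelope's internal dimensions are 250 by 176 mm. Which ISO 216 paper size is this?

Aspect ratio 250/176 ≈ 1.420 — close to the ISO √2 ≈ 1.414.
In the B-series (B0 = 1000 × 1414 mm): B5 = 176 × 250 mm.

B5 (176 × 250 mm)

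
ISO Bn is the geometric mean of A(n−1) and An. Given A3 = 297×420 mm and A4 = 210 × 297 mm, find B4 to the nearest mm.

Short side: √(297 · 210) = √62370 ≈ 249.7 → 250 mm
Long side: √(420 · 297) = √124740 ≈ 353.2 → 353 mm

250 × 353 mm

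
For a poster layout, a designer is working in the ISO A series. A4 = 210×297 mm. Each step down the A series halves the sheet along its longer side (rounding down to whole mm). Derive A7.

A5: ⌊297/2⌋ × 210 = 148 × 210 mm
A6: ⌊210/2⌋ × 148 = 105 × 148 mm
A7: ⌊148/2⌋ × 105 = 74 × 105 mm

74 × 105 mm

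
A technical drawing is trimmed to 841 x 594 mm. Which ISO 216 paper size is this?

Aspect ratio 841/594 ≈ 1.416 — close to the ISO √2 ≈ 1.414.
In the A-series (A0 area = 1 m²): A1 = 594 × 841 mm.

A1 (594 × 841 mm)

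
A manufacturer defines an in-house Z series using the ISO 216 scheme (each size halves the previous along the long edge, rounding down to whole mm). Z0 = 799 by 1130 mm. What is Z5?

141 × 199 mm

Z1: ⌊1130/2⌋ × 799 = 565 × 799 mm
Z2: ⌊799/2⌋ × 565 = 399 × 565 mm
Z3: ⌊565/2⌋ × 399 = 282 × 399 mm
Z4: ⌊399/2⌋ × 282 = 199 × 282 mm
Z5: ⌊282/2⌋ × 199 = 141 × 199 mm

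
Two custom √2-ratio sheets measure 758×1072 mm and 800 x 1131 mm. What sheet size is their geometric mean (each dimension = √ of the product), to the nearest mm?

Short side: √(758 · 800) = √606400 ≈ 778.7 → 779 mm
Long side: √(1072 · 1131) = √1212432 ≈ 1101.1 → 1101 mm

779 × 1101 mm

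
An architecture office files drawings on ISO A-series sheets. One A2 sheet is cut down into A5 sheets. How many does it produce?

8

Each ISO step halves the sheet: 1 × A2 → 2 × A3 → 4 × A4 → 8 × A5
From A2 to A5 is 3 halving steps: 2^3 = 8.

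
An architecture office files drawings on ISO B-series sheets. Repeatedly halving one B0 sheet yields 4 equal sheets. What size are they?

4 = 2^2, so 2 halving steps.
B0 → B1 → … → B2 after 2 steps.

B2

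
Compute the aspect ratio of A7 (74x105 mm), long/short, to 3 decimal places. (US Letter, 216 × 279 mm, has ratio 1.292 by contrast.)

105 / 74 = 1.419
ISO 216 targets √2 ≈ 1.414; the +0.005 deviation is from mm rounding.

1.419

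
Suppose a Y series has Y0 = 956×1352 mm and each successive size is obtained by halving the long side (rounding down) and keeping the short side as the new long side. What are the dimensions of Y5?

Y1 = 676 × 956 mm (from Y0 by 1 halving).
Y2: ⌊956/2⌋ × 676 = 478 × 676 mm
Y3: ⌊676/2⌋ × 478 = 338 × 478 mm
Y4: ⌊478/2⌋ × 338 = 239 × 338 mm
Y5: ⌊338/2⌋ × 239 = 169 × 239 mm

169 × 239 mm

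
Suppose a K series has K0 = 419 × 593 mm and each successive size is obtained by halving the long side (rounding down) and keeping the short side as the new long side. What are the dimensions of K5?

K1 = 296 × 419 mm (from K0 by 1 halving).
K2: ⌊419/2⌋ × 296 = 209 × 296 mm
K3: ⌊296/2⌋ × 209 = 148 × 209 mm
K4: ⌊209/2⌋ × 148 = 104 × 148 mm
K5: ⌊148/2⌋ × 104 = 74 × 104 mm

74 × 104 mm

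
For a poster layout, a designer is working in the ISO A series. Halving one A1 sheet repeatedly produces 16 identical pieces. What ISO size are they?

16 = 2^4, so 4 halving steps.
A1 → A2 → … → A5 after 4 steps.

A5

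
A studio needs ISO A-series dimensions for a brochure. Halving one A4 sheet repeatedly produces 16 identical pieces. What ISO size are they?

A8

16 = 2^4, so 4 halving steps.
A4 → A5 → … → A8 after 4 steps.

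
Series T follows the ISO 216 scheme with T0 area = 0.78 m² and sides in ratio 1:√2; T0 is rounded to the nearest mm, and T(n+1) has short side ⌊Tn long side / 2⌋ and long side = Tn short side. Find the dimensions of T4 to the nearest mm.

Let T0's short side be w mm. w · w√2 = 0.78 m² = 780,000 mm², so w ≈ 742.7 mm and w√2 ≈ 1050.3 mm → T0 = 743 × 1050 mm.
T1: ⌊1050/2⌋ × 743 = 525 × 743 mm
T2: ⌊743/2⌋ × 525 = 371 × 525 mm
T3: ⌊525/2⌋ × 371 = 262 × 371 mm
T4: ⌊371/2⌋ × 262 = 185 × 262 mm

185 × 262 mm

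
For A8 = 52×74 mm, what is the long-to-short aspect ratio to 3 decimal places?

74 / 52 = 1.423
ISO 216 targets √2 ≈ 1.414; the +0.009 deviation is from mm rounding.

1.423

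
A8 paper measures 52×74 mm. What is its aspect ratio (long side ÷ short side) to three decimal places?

1.423

74 / 52 = 1.423
ISO 216 targets √2 ≈ 1.414; the +0.009 deviation is from mm rounding.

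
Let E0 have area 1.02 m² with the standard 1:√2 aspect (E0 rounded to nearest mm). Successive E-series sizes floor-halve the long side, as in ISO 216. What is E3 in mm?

300 × 424 mm

Let E0's short side be w mm. w · w√2 = 1.02 m² = 1,020,000 mm², so w ≈ 849.3 mm and w√2 ≈ 1201.0 mm → E0 = 849 × 1201 mm.
E1: ⌊1201/2⌋ × 849 = 600 × 849 mm
E2: ⌊849/2⌋ × 600 = 424 × 600 mm
E3: ⌊600/2⌋ × 424 = 300 × 424 mm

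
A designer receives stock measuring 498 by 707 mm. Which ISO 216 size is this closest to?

B2 (500 × 707 mm)

Aspect ratio 707/498 ≈ 1.420 — close to the ISO √2 ≈ 1.414.
In the B-series (B0 = 1000 × 1414 mm): B2 = 500 × 707 mm.
Off by 2 mm total — nearest standard size.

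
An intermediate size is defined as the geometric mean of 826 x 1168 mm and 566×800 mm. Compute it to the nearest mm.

684 × 967 mm

Short side: √(826 · 566) = √467516 ≈ 683.8 → 684 mm
Long side: √(1168 · 800) = √934400 ≈ 966.6 → 967 mm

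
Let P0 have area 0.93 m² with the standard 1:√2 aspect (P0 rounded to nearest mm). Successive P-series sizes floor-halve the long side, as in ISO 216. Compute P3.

286 × 405 mm

Let P0's short side be w mm. w · w√2 = 0.93 m² = 930,000 mm², so w ≈ 810.9 mm and w√2 ≈ 1146.8 mm → P0 = 811 × 1147 mm.
P1: ⌊1147/2⌋ × 811 = 573 × 811 mm
P2: ⌊811/2⌋ × 573 = 405 × 573 mm
P3: ⌊573/2⌋ × 405 = 286 × 405 mm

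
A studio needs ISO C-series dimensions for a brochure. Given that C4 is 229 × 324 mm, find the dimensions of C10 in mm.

C5: ⌊324/2⌋ × 229 = 162 × 229 mm
C6: ⌊229/2⌋ × 162 = 114 × 162 mm
C7: ⌊162/2⌋ × 114 = 81 × 114 mm
C8: ⌊114/2⌋ × 81 = 57 × 81 mm
C9: ⌊81/2⌋ × 57 = 40 × 57 mm
C10: ⌊57/2⌋ × 40 = 28 × 40 mm

28 × 40 mm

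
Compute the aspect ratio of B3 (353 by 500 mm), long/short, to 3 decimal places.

1.416

500 / 353 = 1.416
ISO 216 targets √2 ≈ 1.414; the +0.002 deviation is from mm rounding.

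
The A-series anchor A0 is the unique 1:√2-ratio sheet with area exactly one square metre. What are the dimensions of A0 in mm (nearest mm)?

841 × 1189 mm

Let the short side be w mm. Then the long side is w√2 and w · w√2 = 10⁶ mm².
w² = 10⁶/√2, so w = 1000 / 2^(1/4) ≈ 840.9 mm; long side = 1000 · 2^(1/4) ≈ 1189.2 mm.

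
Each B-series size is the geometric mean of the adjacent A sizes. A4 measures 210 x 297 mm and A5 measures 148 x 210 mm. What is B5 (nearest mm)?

176 × 250 mm

Short side: √(210 · 148) = √31080 ≈ 176.3 → 176 mm
Long side: √(297 · 210) = √62370 ≈ 249.7 → 250 mm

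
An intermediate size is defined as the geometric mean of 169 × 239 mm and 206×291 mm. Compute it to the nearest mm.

Short side: √(169 · 206) = √34814 ≈ 186.6 → 187 mm
Long side: √(239 · 291) = √69549 ≈ 263.7 → 264 mm

187 × 264 mm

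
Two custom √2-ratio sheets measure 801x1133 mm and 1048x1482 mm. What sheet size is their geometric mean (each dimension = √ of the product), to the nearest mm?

Short side: √(801 · 1048) = √839448 ≈ 916.2 → 916 mm
Long side: √(1133 · 1482) = √1679106 ≈ 1295.8 → 1296 mm

916 × 1296 mm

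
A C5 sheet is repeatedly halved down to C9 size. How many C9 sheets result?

C5 = 162 × 229 mm; C9 = 40 × 57 mm.
Each halving step doubles the count; 4 steps from C5 to C9.
2^4 = 16.

16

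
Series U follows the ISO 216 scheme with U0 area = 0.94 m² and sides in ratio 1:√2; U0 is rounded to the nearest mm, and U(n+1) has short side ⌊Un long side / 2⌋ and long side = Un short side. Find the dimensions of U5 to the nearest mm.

Let U0's short side be w mm. w · w√2 = 0.94 m² = 940,000 mm², so w ≈ 815.3 mm and w√2 ≈ 1153.0 mm → U0 = 815 × 1153 mm.
U1: ⌊1153/2⌋ × 815 = 576 × 815 mm
U2: ⌊815/2⌋ × 576 = 407 × 576 mm
U3: ⌊576/2⌋ × 407 = 288 × 407 mm
U4: ⌊407/2⌋ × 288 = 203 × 288 mm
U5: ⌊288/2⌋ × 203 = 144 × 203 mm

144 × 203 mm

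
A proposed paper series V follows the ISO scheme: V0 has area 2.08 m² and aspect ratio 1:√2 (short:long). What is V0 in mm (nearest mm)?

Let the short side be w mm. Then w · w√2 = 2.08 m² = 2,080,000 mm².
w² = 2,080,000/√2, so w ≈ 1212.8 mm; long side = w√2 ≈ 1715.1 mm.

1213 × 1715 mm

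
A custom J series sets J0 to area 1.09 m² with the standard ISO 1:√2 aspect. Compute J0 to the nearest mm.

Let the short side be w mm. Then w · w√2 = 1.09 m² = 1,090,000 mm².
w² = 1,090,000/√2, so w ≈ 877.9 mm; long side = w√2 ≈ 1241.6 mm.

878 × 1242 mm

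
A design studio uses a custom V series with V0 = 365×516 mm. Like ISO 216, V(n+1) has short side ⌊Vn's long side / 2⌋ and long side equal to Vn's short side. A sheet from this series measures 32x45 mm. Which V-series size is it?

V7

V0: 365 × 516 mm
V1: 258 × 365 mm
V2: 182 × 258 mm
V3: 129 × 182 mm
V4: 91 × 129 mm
V5: 64 × 91 mm
V6: 45 × 64 mm
V7: 32 × 45 mm
V8: 22 × 32 mm
→ matches V7.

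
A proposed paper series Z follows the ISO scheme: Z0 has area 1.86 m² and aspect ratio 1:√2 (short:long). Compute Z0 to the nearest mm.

1147 × 1622 mm

Let the short side be w mm. Then w · w√2 = 1.86 m² = 1,860,000 mm².
w² = 1,860,000/√2, so w ≈ 1146.8 mm; long side = w√2 ≈ 1621.9 mm.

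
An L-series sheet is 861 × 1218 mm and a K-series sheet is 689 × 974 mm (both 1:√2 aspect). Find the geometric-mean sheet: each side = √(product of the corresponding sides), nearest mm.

Short side: √(861 · 689) = √593229 ≈ 770.2 → 770 mm
Long side: √(1218 · 974) = √1186332 ≈ 1089.2 → 1089 mm

770 × 1089 mm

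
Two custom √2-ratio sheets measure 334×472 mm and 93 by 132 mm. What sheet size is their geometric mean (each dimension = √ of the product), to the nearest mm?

176 × 250 mm

Short side: √(334 · 93) = √31062 ≈ 176.2 → 176 mm
Long side: √(472 · 132) = √62304 ≈ 249.6 → 250 mm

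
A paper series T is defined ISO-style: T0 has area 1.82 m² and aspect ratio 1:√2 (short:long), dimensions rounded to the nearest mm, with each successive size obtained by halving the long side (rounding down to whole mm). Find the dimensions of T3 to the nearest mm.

401 × 567 mm

Let T0's short side be w mm. w · w√2 = 1.82 m² = 1,820,000 mm², so w ≈ 1134.4 mm and w√2 ≈ 1604.3 mm → T0 = 1134 × 1604 mm.
T1: ⌊1604/2⌋ × 1134 = 802 × 1134 mm
T2: ⌊1134/2⌋ × 802 = 567 × 802 mm
T3: ⌊802/2⌋ × 567 = 401 × 567 mm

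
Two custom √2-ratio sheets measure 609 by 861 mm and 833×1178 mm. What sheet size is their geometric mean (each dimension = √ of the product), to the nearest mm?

712 × 1007 mm

Short side: √(609 · 833) = √507297 ≈ 712.2 → 712 mm
Long side: √(861 · 1178) = √1014258 ≈ 1007.1 → 1007 mm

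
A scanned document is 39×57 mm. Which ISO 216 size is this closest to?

Aspect ratio 57/39 ≈ 1.462 (ISO target is √2 ≈ 1.414).
In the C-series (envelope sizes, between A and B): C9 = 40 × 57 mm.
Off by 1 mm total — nearest standard size.

C9 (40 × 57 mm)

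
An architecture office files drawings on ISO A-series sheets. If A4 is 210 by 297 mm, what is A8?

52 × 74 mm

A5: ⌊297/2⌋ × 210 = 148 × 210 mm
A6: ⌊210/2⌋ × 148 = 105 × 148 mm
A7: ⌊148/2⌋ × 105 = 74 × 105 mm
A8: ⌊105/2⌋ × 74 = 52 × 74 mm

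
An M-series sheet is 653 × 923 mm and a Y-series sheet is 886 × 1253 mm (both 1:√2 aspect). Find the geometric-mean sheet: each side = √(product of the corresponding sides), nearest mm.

761 × 1075 mm

Short side: √(653 · 886) = √578558 ≈ 760.6 → 761 mm
Long side: √(923 · 1253) = √1156519 ≈ 1075.4 → 1075 mm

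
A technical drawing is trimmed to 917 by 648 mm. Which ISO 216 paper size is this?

Aspect ratio 917/648 ≈ 1.415 — close to the ISO √2 ≈ 1.414.
In the C-series (envelope sizes, between A and B): C1 = 648 × 917 mm.

C1 (648 × 917 mm)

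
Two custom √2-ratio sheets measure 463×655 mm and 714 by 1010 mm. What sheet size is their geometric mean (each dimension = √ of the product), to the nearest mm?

575 × 813 mm

Short side: √(463 · 714) = √330582 ≈ 575.0 → 575 mm
Long side: √(655 · 1010) = √661550 ≈ 813.4 → 813 mm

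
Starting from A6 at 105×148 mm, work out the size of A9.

37 × 52 mm

A7: ⌊148/2⌋ × 105 = 74 × 105 mm
A8: ⌊105/2⌋ × 74 = 52 × 74 mm
A9: ⌊74/2⌋ × 52 = 37 × 52 mm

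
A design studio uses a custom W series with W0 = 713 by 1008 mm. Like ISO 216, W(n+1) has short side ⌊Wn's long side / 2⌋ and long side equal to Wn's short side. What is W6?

W1 = 504 × 713 mm (from W0 by 1 halving).
W2: ⌊713/2⌋ × 504 = 356 × 504 mm
W3: ⌊504/2⌋ × 356 = 252 × 356 mm
W4: ⌊356/2⌋ × 252 = 178 × 252 mm
W5: ⌊252/2⌋ × 178 = 126 × 178 mm
W6: ⌊178/2⌋ × 126 = 89 × 126 mm

89 × 126 mm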